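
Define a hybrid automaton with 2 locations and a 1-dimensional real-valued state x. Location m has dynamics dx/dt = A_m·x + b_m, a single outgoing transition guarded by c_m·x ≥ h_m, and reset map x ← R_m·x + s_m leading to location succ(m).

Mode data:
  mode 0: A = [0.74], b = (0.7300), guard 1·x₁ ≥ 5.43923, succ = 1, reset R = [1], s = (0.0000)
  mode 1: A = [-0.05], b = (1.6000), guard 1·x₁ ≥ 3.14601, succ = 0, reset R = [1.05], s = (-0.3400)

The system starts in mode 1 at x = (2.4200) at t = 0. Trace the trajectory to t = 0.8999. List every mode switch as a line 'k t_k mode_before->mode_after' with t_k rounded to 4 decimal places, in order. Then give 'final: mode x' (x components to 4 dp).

1 0.4970 1->0
final: 0 4.3353

Mode 1: guard c·x = 3.1460 hit at Δt = 0.4970 (t = 0.4970), x⁻ = (3.1460) → reset → x⁺ = (2.9633), jump to mode 0
Mode 0: flow for 0.4029 to horizon, guard not reached → x = (4.3353)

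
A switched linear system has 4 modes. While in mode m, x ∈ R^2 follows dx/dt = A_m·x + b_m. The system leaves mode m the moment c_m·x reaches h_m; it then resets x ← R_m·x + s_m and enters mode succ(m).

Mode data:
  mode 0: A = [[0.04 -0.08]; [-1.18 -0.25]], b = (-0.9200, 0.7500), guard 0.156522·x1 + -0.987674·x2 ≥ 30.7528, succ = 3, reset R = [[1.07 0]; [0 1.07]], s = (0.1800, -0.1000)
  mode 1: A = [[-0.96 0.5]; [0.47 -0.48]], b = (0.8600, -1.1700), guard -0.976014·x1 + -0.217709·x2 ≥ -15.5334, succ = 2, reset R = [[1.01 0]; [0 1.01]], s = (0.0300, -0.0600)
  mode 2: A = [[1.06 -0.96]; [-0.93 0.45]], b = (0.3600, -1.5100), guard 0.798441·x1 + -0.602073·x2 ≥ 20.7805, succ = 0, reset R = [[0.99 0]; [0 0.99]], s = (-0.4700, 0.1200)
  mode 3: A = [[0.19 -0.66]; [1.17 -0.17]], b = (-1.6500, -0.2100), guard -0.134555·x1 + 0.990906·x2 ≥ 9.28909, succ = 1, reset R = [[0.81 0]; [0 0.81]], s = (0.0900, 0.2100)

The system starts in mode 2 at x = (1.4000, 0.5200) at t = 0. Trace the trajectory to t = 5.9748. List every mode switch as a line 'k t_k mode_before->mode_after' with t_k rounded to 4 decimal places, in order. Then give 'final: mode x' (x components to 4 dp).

Mode 2: guard c·x = 20.7805 hit at Δt = 1.5239 (t = 1.5239), x⁻ = (16.6321, -12.4582) → reset → x⁺ = (15.9958, -12.2136), jump to mode 0
Mode 0: guard c·x = 30.7528 hit at Δt = 1.1686 (t = 2.6925), x⁻ = (17.6152, -28.3450) → reset → x⁺ = (19.0282, -30.4292), jump to mode 3
Mode 3: guard c·x = 9.2891 hit at Δt = 1.2834 (t = 3.9759), x⁻ = (31.5557, 13.6593) → reset → x⁺ = (25.6501, 11.2740), jump to mode 1
Mode 1: guard c·x = -15.5334 hit at Δt = 1.2412 (t = 5.2171), x⁻ = (13.0595, 12.8019) → reset → x⁺ = (13.2201, 12.8700), jump to mode 2
Mode 2: flow for 0.7577 to horizon, guard not reached → x = (19.2182, 4.0189)

1 1.5239 2->0
2 2.6925 0->3
3 3.9759 3->1
4 5.2171 1->2
final: 2 19.2182 4.0189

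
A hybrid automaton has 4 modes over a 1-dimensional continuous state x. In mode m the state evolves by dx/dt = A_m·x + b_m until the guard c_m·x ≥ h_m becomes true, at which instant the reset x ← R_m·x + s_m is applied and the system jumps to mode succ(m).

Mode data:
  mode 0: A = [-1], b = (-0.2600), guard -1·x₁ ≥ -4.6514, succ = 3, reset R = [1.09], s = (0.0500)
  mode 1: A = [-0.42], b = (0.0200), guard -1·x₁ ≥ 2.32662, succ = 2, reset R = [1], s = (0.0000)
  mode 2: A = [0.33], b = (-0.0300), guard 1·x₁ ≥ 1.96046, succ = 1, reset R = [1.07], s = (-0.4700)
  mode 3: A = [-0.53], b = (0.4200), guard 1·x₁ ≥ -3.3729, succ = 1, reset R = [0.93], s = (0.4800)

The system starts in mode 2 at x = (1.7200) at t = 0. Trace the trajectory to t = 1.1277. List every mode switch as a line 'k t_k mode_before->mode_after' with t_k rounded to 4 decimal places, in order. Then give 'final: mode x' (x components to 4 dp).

1 0.4172 2->1
final: 1 1.2200

Mode 2: guard c·x = 1.9605 hit at Δt = 0.4172 (t = 0.4172), x⁻ = (1.9605) → reset → x⁺ = (1.6277), jump to mode 1
Mode 1: flow for 0.7105 to horizon, guard not reached → x = (1.2200)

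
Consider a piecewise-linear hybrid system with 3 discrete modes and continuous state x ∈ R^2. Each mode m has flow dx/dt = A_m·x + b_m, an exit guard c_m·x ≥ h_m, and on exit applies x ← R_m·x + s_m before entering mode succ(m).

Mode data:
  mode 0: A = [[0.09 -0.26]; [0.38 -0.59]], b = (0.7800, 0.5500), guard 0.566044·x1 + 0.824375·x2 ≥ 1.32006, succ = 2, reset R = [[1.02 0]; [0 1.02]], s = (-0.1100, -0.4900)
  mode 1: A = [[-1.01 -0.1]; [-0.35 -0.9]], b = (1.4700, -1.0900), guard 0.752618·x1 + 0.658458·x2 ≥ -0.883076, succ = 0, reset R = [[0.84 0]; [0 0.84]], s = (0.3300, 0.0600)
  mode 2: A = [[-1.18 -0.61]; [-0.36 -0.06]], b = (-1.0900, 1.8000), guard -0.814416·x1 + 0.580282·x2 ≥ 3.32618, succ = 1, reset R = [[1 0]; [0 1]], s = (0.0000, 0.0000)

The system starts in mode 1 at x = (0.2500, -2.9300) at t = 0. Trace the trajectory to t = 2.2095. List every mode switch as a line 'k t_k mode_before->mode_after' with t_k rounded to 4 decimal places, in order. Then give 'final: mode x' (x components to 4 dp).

1 0.5585 1->0
2 1.6486 0->2
final: 2 0.7613 0.2207

Mode 1: guard c·x = -0.8831 hit at Δt = 0.5585 (t = 0.5585), x⁻ = (0.8797, -2.3466) → reset → x⁺ = (1.0689, -1.9112), jump to mode 0
Mode 0: guard c·x = 1.3201 hit at Δt = 1.0901 (t = 1.6486), x⁻ = (2.3459, -0.0095) → reset → x⁺ = (2.2829, -0.4997), jump to mode 2
Mode 2: flow for 0.5609 to horizon, guard not reached → x = (0.7613, 0.2207)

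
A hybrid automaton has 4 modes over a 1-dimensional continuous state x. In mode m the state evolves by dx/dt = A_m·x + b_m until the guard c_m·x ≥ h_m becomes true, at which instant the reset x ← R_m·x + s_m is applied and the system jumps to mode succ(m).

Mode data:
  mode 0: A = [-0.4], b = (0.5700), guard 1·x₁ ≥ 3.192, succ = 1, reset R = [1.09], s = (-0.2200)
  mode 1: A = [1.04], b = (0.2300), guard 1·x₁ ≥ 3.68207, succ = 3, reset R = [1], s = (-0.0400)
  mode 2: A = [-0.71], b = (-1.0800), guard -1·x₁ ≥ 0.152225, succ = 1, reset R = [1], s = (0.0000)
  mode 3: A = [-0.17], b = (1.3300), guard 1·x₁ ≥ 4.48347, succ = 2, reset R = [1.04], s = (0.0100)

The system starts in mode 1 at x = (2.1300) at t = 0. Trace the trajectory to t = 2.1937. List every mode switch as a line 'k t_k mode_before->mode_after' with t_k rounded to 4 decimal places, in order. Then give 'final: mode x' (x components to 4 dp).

1 0.4874 1->3
2 1.8090 3->2
final: 2 3.1924

Mode 1: guard c·x = 3.6821 hit at Δt = 0.4874 (t = 0.4874), x⁻ = (3.6821) → reset → x⁺ = (3.6421), jump to mode 3
Mode 3: guard c·x = 4.4835 hit at Δt = 1.3216 (t = 1.8090), x⁻ = (4.4835) → reset → x⁺ = (4.6728), jump to mode 2
Mode 2: flow for 0.3847 to horizon, guard not reached → x = (3.1924)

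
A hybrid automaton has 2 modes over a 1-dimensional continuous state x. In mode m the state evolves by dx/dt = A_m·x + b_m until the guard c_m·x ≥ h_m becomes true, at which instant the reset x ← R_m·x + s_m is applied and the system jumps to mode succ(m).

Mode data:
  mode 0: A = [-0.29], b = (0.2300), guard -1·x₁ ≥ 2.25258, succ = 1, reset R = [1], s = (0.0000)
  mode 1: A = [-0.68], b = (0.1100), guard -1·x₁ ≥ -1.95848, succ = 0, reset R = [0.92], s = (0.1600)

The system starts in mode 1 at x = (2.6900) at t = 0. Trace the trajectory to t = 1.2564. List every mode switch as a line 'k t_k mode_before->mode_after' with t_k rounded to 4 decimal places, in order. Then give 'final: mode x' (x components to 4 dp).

Mode 1: guard c·x = -1.9585 hit at Δt = 0.5023 (t = 0.5023), x⁻ = (1.9585) → reset → x⁺ = (1.9618), jump to mode 0
Mode 0: flow for 0.7541 to horizon, guard not reached → x = (1.7322)

1 0.5023 1->0
final: 0 1.7322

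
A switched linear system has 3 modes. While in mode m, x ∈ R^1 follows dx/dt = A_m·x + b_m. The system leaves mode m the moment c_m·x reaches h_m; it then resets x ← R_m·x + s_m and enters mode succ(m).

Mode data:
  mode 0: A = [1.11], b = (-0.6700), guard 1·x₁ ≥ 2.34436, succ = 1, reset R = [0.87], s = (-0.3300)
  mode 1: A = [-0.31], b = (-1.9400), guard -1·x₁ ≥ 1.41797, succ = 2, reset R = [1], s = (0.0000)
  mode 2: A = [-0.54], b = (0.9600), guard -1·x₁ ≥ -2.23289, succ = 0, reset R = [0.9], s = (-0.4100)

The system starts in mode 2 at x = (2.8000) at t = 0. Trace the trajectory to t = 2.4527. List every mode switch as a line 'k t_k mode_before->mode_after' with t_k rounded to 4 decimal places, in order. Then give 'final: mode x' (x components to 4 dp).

1 1.4985 2->0
2 2.0015 0->1
final: 1 0.6696

Mode 2: guard c·x = -2.2329 hit at Δt = 1.4985 (t = 1.4985), x⁻ = (2.2329) → reset → x⁺ = (1.5996), jump to mode 0
Mode 0: guard c·x = 2.3444 hit at Δt = 0.5030 (t = 2.0015), x⁻ = (2.3444) → reset → x⁺ = (1.7096), jump to mode 1
Mode 1: flow for 0.4512 to horizon, guard not reached → x = (0.6696)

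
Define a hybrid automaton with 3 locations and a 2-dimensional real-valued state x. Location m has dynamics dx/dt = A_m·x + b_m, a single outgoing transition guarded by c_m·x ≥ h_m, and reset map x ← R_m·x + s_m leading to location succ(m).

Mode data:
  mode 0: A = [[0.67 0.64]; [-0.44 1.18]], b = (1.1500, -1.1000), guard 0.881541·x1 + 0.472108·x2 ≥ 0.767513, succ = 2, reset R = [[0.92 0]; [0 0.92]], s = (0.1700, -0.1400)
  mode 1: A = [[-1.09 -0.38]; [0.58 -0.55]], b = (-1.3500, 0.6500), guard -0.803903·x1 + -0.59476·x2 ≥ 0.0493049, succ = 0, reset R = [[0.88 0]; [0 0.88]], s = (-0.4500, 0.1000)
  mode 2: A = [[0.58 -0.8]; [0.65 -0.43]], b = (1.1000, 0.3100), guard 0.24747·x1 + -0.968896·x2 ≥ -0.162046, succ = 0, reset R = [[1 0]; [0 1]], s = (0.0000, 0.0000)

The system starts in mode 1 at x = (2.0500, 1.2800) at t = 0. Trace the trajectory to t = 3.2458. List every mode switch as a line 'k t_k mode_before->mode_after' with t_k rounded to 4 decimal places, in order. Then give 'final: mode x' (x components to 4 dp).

1 1.4542 1->0
2 2.1734 0->2
final: 2 -0.0306 1.2710

Mode 1: guard c·x = 0.0493 hit at Δt = 1.4542 (t = 1.4542), x⁻ = (-0.9550, 1.2079) → reset → x⁺ = (-1.2904, 1.1630), jump to mode 0
Mode 0: guard c·x = 0.7675 hit at Δt = 0.7192 (t = 2.1734), x⁻ = (-0.1502, 1.9061) → reset → x⁺ = (0.0318, 1.6136), jump to mode 2
Mode 2: flow for 1.0724 to horizon, guard not reached → x = (-0.0306, 1.2710)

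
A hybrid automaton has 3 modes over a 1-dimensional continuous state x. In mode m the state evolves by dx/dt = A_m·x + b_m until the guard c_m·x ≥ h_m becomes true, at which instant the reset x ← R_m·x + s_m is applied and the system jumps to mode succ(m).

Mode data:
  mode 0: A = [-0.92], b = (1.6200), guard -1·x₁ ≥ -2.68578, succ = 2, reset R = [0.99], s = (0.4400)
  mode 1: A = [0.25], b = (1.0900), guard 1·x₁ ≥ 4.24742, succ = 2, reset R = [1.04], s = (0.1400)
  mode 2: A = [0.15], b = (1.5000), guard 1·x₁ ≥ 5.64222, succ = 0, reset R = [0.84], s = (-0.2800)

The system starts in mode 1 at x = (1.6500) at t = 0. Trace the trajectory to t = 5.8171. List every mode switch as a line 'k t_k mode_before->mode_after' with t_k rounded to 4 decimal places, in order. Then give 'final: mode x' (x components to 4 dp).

1 1.4368 1->2
2 1.9160 2->0
3 3.0799 0->2
4 4.2629 2->0
5 5.4268 0->2
final: 2 3.8888

Mode 1: guard c·x = 4.2474 hit at Δt = 1.4368 (t = 1.4368), x⁻ = (4.2474) → reset → x⁺ = (4.5573), jump to mode 2
Mode 2: guard c·x = 5.6422 hit at Δt = 0.4792 (t = 1.9160), x⁻ = (5.6422) → reset → x⁺ = (4.4595), jump to mode 0
Mode 0: guard c·x = -2.6858 hit at Δt = 1.1639 (t = 3.0799), x⁻ = (2.6858) → reset → x⁺ = (3.0989), jump to mode 2
Mode 2: guard c·x = 5.6422 hit at Δt = 1.1830 (t = 4.2629), x⁻ = (5.6422) → reset → x⁺ = (4.4595), jump to mode 0
Mode 0: guard c·x = -2.6858 hit at Δt = 1.1639 (t = 5.4268), x⁻ = (2.6858) → reset → x⁺ = (3.0989), jump to mode 2
Mode 2: flow for 0.3903 to horizon, guard not reached → x = (3.8888)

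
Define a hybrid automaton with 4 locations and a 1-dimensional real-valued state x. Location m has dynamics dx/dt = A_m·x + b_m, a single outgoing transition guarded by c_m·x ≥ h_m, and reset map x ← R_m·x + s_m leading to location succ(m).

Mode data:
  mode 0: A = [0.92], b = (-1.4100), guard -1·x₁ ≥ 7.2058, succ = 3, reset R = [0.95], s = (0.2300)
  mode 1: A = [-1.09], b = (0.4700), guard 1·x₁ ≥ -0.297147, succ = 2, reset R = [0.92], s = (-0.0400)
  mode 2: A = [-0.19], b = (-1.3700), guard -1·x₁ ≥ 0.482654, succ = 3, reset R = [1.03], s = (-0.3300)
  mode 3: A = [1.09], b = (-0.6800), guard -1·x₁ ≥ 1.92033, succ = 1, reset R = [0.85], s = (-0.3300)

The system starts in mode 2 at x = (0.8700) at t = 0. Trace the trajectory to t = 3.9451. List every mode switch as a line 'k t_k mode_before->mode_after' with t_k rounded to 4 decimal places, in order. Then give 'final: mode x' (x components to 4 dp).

Mode 2: guard c·x = 0.4827 hit at Δt = 0.9642 (t = 0.9642), x⁻ = (-0.4827) → reset → x⁺ = (-0.8271), jump to mode 3
Mode 3: guard c·x = 1.9203 hit at Δt = 0.5152 (t = 1.4794), x⁻ = (-1.9203) → reset → x⁺ = (-1.9623), jump to mode 1
Mode 1: guard c·x = -0.2971 hit at Δt = 1.0915 (t = 2.5709), x⁻ = (-0.2971) → reset → x⁺ = (-0.3134), jump to mode 2
Mode 2: guard c·x = 0.4827 hit at Δt = 0.1308 (t = 2.7017), x⁻ = (-0.4827) → reset → x⁺ = (-0.8271), jump to mode 3
Mode 3: guard c·x = 1.9203 hit at Δt = 0.5152 (t = 3.2169), x⁻ = (-1.9203) → reset → x⁺ = (-1.9623), jump to mode 1
Mode 1: flow for 0.7282 to horizon, guard not reached → x = (-0.6510)

1 0.9642 2->3
2 1.4794 3->1
3 2.5709 1->2
4 2.7017 2->3
5 3.2169 3->1
final: 1 -0.6510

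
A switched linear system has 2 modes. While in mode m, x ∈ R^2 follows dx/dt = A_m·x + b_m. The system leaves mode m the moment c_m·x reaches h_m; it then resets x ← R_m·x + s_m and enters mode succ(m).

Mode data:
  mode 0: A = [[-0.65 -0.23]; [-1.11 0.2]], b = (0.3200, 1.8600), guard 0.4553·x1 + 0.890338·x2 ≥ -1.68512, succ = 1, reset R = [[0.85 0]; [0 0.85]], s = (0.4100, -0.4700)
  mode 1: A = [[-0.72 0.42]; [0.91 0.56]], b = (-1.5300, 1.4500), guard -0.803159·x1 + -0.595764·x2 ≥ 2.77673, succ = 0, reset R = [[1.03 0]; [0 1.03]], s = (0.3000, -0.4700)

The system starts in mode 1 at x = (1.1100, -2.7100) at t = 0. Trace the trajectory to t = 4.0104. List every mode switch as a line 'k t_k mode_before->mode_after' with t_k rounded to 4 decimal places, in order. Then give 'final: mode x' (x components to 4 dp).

1 0.9664 1->0
2 1.8413 0->1
3 2.9136 1->0
4 3.4996 0->1
final: 1 -1.0061 -1.8909

Mode 1: guard c·x = 2.7767 hit at Δt = 0.9664 (t = 0.9664), x⁻ = (-1.2865, -2.9264) → reset → x⁺ = (-1.0251, -3.4842), jump to mode 0
Mode 0: guard c·x = -1.6851 hit at Δt = 0.8749 (t = 1.8413), x⁻ = (0.0260, -1.9060) → reset → x⁺ = (0.4321, -2.0901), jump to mode 1
Mode 1: guard c·x = 2.7767 hit at Δt = 1.0723 (t = 2.9136), x⁻ = (-1.6125, -2.4869) → reset → x⁺ = (-1.3609, -3.0315), jump to mode 0
Mode 0: guard c·x = -1.6851 hit at Δt = 0.5860 (t = 3.4996), x⁻ = (-0.5213, -1.6261) → reset → x⁺ = (-0.0331, -1.8522), jump to mode 1
Mode 1: flow for 0.5108 to horizon, guard not reached → x = (-1.0061, -1.8909)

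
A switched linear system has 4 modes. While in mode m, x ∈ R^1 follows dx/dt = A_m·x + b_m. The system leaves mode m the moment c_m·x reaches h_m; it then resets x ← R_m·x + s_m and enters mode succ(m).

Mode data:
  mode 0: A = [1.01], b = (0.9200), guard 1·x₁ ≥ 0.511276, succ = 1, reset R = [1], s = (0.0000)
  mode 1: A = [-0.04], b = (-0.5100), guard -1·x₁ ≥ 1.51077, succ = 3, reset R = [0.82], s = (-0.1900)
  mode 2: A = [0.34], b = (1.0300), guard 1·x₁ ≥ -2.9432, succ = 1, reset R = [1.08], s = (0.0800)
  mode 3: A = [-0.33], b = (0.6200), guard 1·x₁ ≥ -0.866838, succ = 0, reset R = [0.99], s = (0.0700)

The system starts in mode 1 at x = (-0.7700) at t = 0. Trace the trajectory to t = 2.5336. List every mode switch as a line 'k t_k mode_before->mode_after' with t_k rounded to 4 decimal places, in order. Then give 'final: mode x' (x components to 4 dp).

Mode 1: guard c·x = 1.5108 hit at Δt = 1.5957 (t = 1.5957), x⁻ = (-1.5108) → reset → x⁺ = (-1.4288), jump to mode 3
Mode 3: guard c·x = -0.8668 hit at Δt = 0.5643 (t = 2.1600), x⁻ = (-0.8668) → reset → x⁺ = (-0.7882), jump to mode 0
Mode 0: flow for 0.3736 to horizon, guard not reached → x = (-0.7319)

1 1.5957 1->3
2 2.1600 3->0
final: 0 -0.7319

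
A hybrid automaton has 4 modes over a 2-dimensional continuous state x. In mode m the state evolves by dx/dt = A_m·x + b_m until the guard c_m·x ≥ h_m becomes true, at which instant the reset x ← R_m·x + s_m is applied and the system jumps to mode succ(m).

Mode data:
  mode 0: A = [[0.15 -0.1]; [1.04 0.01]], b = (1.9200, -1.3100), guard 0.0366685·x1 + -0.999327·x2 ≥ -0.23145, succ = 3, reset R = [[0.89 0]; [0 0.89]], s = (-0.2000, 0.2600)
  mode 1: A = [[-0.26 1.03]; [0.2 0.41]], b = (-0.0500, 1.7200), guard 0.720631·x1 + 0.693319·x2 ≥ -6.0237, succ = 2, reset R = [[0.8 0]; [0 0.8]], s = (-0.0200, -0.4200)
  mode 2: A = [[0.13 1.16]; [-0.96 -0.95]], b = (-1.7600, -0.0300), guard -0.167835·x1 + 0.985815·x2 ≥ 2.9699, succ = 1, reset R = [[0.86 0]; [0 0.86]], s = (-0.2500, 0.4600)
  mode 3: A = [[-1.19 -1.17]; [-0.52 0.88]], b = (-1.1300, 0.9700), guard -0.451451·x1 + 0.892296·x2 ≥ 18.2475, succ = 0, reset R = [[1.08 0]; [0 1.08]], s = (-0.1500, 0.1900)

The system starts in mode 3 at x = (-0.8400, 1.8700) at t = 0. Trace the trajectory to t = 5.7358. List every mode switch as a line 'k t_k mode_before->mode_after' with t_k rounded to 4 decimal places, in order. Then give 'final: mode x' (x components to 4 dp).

1 1.5864 3->0
2 3.1308 0->3
3 4.6753 3->0
final: 0 -10.9641 4.1716

Mode 3: guard c·x = 18.2475 hit at Δt = 1.5864 (t = 1.5864), x⁻ = (-8.4960, 16.1516) → reset → x⁺ = (-9.3256, 17.6337), jump to mode 0
Mode 0: guard c·x = -0.2314 hit at Δt = 1.5444 (t = 3.1308), x⁻ = (-10.0207, -0.1361) → reset → x⁺ = (-9.1184, 0.1389), jump to mode 3
Mode 3: guard c·x = 18.2475 hit at Δt = 1.5445 (t = 4.6753), x⁻ = (-9.2690, 15.7605) → reset → x⁺ = (-10.1605, 17.2113), jump to mode 0
Mode 0: flow for 1.0605 to horizon, guard not reached → x = (-10.9641, 4.1716)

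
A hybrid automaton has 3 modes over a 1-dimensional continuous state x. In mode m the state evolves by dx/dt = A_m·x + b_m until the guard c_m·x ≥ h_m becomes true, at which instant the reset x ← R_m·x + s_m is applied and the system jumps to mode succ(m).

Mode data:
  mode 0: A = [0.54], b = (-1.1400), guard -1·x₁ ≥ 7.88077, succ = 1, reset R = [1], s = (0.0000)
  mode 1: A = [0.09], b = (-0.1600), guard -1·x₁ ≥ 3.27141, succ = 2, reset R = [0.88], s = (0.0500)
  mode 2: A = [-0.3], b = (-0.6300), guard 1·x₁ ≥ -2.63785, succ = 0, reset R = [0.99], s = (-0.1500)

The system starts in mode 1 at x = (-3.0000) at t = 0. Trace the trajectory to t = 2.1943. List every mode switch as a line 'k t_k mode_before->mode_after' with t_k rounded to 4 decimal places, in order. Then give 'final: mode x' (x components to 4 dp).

1 0.6139 1->2
2 1.6268 2->0
final: 0 -4.5086

Mode 1: guard c·x = 3.2714 hit at Δt = 0.6139 (t = 0.6139), x⁻ = (-3.2714) → reset → x⁺ = (-2.8288), jump to mode 2
Mode 2: guard c·x = -2.6378 hit at Δt = 1.0129 (t = 1.6268), x⁻ = (-2.6379) → reset → x⁺ = (-2.7615), jump to mode 0
Mode 0: flow for 0.5675 to horizon, guard not reached → x = (-4.5086)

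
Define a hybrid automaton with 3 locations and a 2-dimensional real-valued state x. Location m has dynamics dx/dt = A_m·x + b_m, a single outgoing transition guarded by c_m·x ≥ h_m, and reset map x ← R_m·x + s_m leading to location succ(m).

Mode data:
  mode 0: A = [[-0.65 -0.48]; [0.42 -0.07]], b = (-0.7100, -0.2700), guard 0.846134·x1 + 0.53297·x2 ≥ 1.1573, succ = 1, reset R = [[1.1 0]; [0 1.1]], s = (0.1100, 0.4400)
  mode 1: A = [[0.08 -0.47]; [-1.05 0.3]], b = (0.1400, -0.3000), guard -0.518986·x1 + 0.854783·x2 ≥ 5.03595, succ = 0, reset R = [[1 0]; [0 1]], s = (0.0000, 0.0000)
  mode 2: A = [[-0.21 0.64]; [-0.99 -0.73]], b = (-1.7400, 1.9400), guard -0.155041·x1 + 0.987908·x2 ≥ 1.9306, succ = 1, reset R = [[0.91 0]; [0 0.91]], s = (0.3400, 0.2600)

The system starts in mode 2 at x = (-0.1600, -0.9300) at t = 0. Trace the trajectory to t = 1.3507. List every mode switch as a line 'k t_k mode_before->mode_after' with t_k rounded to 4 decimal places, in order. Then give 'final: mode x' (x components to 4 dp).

1 1.0347 2->1
final: 1 -1.2638 2.3013

Mode 2: guard c·x = 1.9306 hit at Δt = 1.0347 (t = 1.0347), x⁻ = (-1.4447, 1.7275) → reset → x⁺ = (-0.9747, 1.8320), jump to mode 1
Mode 1: flow for 0.3160 to horizon, guard not reached → x = (-1.2638, 2.3013)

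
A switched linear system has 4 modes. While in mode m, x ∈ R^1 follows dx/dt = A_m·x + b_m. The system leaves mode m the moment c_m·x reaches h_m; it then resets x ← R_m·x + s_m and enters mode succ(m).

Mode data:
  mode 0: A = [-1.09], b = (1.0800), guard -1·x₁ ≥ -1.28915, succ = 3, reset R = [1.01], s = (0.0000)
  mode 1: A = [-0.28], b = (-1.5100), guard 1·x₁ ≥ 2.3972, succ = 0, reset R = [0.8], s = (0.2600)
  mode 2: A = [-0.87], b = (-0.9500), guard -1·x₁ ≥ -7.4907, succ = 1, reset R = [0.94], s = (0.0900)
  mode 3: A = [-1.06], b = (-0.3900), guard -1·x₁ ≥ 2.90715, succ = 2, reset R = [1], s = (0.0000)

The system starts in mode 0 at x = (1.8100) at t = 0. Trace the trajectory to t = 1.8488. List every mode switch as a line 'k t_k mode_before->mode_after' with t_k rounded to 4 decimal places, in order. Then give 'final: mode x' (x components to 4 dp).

1 0.9267 0->3
final: 3 0.2605

Mode 0: guard c·x = -1.2892 hit at Δt = 0.9267 (t = 0.9267), x⁻ = (1.2891) → reset → x⁺ = (1.3020), jump to mode 3
Mode 3: flow for 0.9221 to horizon, guard not reached → x = (0.2605)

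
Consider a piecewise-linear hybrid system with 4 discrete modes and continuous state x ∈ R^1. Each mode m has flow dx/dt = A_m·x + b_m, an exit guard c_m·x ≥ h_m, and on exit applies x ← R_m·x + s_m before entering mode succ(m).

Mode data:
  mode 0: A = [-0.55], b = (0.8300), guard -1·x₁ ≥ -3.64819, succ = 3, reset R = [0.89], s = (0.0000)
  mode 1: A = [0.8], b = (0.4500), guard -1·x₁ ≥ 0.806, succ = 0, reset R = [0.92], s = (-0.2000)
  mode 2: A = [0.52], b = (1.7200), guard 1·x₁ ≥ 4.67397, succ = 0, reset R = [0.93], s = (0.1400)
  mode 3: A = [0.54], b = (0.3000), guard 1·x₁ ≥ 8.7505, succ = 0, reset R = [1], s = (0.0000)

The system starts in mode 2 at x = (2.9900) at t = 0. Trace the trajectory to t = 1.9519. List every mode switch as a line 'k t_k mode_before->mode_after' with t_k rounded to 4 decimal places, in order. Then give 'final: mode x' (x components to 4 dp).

1 0.4557 2->0
2 1.0571 0->3
final: 3 5.6091

Mode 2: guard c·x = 4.6740 hit at Δt = 0.4557 (t = 0.4557), x⁻ = (4.6740) → reset → x⁺ = (4.4868), jump to mode 0
Mode 0: guard c·x = -3.6482 hit at Δt = 0.6014 (t = 1.0571), x⁻ = (3.6482) → reset → x⁺ = (3.2469), jump to mode 3
Mode 3: flow for 0.8948 to horizon, guard not reached → x = (5.6091)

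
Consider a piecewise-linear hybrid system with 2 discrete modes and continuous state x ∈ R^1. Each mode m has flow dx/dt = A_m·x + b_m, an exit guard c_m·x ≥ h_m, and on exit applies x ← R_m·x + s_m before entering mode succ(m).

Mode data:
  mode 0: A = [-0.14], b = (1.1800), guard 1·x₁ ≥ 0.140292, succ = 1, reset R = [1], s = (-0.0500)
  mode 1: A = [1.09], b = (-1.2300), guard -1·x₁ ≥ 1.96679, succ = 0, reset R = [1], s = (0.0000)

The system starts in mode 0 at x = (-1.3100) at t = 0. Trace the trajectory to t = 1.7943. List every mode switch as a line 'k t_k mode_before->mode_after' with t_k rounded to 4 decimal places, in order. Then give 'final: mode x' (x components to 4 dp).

Mode 0: guard c·x = 0.1403 hit at Δt = 1.1518 (t = 1.1518), x⁻ = (0.1403) → reset → x⁺ = (0.0903), jump to mode 1
Mode 1: flow for 0.6425 to horizon, guard not reached → x = (-0.9628)

1 1.1518 0->1
final: 1 -0.9628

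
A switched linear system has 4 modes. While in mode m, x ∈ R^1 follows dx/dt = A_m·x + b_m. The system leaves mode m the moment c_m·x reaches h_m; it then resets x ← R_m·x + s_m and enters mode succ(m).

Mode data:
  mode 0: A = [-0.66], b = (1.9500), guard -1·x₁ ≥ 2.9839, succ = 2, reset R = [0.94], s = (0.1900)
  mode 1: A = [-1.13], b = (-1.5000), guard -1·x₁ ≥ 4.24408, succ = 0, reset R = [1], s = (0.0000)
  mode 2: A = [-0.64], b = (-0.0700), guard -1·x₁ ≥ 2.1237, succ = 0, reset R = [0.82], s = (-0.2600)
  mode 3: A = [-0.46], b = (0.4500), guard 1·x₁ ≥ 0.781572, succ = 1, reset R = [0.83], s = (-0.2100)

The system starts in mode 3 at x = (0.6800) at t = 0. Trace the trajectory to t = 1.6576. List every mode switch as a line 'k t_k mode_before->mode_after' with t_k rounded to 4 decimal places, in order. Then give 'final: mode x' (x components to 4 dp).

Mode 3: guard c·x = 0.7816 hit at Δt = 0.9051 (t = 0.9051), x⁻ = (0.7816) → reset → x⁺ = (0.4387), jump to mode 1
Mode 1: flow for 0.7525 to horizon, guard not reached → x = (-0.5728)

1 0.9051 3->1
final: 1 -0.5728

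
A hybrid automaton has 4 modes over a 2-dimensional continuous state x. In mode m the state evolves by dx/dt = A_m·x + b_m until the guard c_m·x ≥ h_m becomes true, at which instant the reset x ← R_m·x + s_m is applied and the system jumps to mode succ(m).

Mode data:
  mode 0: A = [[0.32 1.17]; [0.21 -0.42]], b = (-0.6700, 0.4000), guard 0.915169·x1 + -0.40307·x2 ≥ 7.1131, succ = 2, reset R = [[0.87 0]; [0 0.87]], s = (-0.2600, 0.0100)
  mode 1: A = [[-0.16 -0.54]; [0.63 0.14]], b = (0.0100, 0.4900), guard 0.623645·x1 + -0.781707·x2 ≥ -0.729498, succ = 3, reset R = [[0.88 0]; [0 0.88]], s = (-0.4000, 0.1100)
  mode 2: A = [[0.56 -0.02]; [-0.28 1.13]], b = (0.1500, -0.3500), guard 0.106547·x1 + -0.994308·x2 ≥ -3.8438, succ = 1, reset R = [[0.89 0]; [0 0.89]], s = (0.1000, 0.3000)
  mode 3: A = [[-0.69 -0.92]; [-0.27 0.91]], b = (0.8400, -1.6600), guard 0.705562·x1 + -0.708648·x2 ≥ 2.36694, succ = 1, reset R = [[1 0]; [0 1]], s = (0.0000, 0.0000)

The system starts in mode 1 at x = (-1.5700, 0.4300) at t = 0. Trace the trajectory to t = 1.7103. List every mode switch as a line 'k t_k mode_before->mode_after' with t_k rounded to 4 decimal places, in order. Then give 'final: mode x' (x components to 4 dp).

Mode 1: guard c·x = -0.7295 hit at Δt = 1.3288 (t = 1.3288), x⁻ = (-1.3409, -0.1366) → reset → x⁺ = (-1.5800, -0.0102), jump to mode 3
Mode 3: flow for 0.3815 to horizon, guard not reached → x = (-0.8386, -0.6198)

1 1.3288 1->3
final: 3 -0.8386 -0.6198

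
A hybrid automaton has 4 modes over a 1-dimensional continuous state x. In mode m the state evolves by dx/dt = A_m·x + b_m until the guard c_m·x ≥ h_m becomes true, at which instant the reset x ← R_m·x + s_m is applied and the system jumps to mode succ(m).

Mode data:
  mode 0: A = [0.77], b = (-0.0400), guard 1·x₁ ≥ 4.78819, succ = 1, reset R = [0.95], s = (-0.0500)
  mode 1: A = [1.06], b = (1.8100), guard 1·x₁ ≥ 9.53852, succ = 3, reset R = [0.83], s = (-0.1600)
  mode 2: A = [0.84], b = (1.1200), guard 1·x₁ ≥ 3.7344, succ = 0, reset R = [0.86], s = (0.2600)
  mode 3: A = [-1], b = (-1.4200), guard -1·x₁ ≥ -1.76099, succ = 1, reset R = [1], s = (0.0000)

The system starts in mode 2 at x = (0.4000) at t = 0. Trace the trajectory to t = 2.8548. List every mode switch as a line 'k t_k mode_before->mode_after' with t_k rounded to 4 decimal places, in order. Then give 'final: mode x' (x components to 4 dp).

1 1.2772 2->0
2 1.7002 0->1
3 2.2610 1->3
final: 3 3.6478

Mode 2: guard c·x = 3.7344 hit at Δt = 1.2772 (t = 1.2772), x⁻ = (3.7344) → reset → x⁺ = (3.4716), jump to mode 0
Mode 0: guard c·x = 4.7882 hit at Δt = 0.4230 (t = 1.7002), x⁻ = (4.7882) → reset → x⁺ = (4.4988), jump to mode 1
Mode 1: guard c·x = 9.5385 hit at Δt = 0.5608 (t = 2.2610), x⁻ = (9.5385) → reset → x⁺ = (7.7570), jump to mode 3
Mode 3: flow for 0.5938 to horizon, guard not reached → x = (3.6478)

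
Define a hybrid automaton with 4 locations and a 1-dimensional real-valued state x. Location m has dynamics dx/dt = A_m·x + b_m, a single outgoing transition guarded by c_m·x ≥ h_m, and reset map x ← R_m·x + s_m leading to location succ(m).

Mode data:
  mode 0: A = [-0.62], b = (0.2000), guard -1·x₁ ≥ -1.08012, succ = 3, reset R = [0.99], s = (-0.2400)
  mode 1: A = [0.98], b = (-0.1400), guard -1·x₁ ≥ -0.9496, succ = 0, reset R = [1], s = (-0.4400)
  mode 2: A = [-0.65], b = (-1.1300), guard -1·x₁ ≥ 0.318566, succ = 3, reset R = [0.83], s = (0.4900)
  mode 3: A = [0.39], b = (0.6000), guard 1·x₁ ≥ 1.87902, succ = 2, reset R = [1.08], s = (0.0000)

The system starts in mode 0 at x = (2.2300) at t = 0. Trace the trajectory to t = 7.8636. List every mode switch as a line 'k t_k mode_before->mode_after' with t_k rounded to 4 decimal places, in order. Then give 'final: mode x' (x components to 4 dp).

1 1.4894 0->3
2 2.4303 3->2
3 3.9317 2->3
4 5.6273 3->2
5 7.1287 2->3
final: 3 0.8111

Mode 0: guard c·x = -1.0801 hit at Δt = 1.4894 (t = 1.4894), x⁻ = (1.0801) → reset → x⁺ = (0.8293), jump to mode 3
Mode 3: guard c·x = 1.8790 hit at Δt = 0.9409 (t = 2.4303), x⁻ = (1.8790) → reset → x⁺ = (2.0293), jump to mode 2
Mode 2: guard c·x = 0.3186 hit at Δt = 1.5014 (t = 3.9317), x⁻ = (-0.3186) → reset → x⁺ = (0.2256), jump to mode 3
Mode 3: guard c·x = 1.8790 hit at Δt = 1.6956 (t = 5.6273), x⁻ = (1.8790) → reset → x⁺ = (2.0293), jump to mode 2
Mode 2: guard c·x = 0.3186 hit at Δt = 1.5014 (t = 7.1287), x⁻ = (-0.3186) → reset → x⁺ = (0.2256), jump to mode 3
Mode 3: flow for 0.7349 to horizon, guard not reached → x = (0.8111)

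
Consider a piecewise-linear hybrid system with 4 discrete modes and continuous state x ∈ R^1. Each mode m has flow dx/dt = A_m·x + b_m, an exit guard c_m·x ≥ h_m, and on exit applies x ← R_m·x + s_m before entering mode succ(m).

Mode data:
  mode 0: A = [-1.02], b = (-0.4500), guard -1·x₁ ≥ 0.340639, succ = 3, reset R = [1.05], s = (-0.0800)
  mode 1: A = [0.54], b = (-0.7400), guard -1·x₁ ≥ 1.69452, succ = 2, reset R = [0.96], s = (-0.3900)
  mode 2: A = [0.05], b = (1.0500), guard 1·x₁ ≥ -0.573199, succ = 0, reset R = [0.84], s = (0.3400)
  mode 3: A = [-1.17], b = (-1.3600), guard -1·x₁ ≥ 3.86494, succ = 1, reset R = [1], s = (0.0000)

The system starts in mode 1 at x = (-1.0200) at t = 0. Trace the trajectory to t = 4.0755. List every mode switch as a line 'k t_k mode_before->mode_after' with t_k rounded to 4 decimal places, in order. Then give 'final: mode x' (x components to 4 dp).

Mode 1: guard c·x = 1.6945 hit at Δt = 0.4603 (t = 0.4603), x⁻ = (-1.6945) → reset → x⁺ = (-2.0167), jump to mode 2
Mode 2: guard c·x = -0.5732 hit at Δt = 1.4658 (t = 1.9261), x⁻ = (-0.5732) → reset → x⁺ = (-0.1415), jump to mode 0
Mode 0: guard c·x = 0.3406 hit at Δt = 1.0708 (t = 2.9969), x⁻ = (-0.3406) → reset → x⁺ = (-0.4377), jump to mode 3
Mode 3: flow for 1.0786 to horizon, guard not reached → x = (-0.9572)

1 0.4603 1->2
2 1.9261 2->0
3 2.9969 0->3
final: 3 -0.9572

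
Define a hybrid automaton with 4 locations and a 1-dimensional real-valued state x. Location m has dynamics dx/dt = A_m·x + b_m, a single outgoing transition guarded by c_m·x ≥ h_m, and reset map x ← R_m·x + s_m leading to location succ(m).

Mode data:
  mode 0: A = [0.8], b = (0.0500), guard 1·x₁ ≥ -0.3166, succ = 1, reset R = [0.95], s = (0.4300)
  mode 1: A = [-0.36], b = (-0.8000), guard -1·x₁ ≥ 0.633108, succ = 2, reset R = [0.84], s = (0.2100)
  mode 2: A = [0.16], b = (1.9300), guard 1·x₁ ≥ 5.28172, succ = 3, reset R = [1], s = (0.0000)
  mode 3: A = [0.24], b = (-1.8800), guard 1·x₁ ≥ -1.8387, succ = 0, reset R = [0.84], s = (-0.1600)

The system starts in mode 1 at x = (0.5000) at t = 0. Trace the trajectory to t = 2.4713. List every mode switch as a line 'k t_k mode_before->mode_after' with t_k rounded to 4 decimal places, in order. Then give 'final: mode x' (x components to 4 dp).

1 1.4952 1->2
final: 2 1.6627

Mode 1: guard c·x = 0.6331 hit at Δt = 1.4952 (t = 1.4952), x⁻ = (-0.6331) → reset → x⁺ = (-0.3218), jump to mode 2
Mode 2: flow for 0.9761 to horizon, guard not reached → x = (1.6627)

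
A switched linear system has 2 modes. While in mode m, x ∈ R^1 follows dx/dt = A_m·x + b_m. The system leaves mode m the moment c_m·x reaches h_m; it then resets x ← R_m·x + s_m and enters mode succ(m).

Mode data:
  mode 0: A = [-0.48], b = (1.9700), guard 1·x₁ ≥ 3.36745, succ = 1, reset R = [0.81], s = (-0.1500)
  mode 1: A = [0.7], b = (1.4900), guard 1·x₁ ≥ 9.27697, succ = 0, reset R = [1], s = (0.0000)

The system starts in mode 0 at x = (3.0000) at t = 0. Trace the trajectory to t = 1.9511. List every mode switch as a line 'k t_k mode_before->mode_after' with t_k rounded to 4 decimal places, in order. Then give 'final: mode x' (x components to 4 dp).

Mode 0: guard c·x = 3.3674 hit at Δt = 0.8430 (t = 0.8430), x⁻ = (3.3674) → reset → x⁺ = (2.5776), jump to mode 1
Mode 1: flow for 1.1081 to horizon, guard not reached → x = (8.0935)

1 0.8430 0->1
final: 1 8.0935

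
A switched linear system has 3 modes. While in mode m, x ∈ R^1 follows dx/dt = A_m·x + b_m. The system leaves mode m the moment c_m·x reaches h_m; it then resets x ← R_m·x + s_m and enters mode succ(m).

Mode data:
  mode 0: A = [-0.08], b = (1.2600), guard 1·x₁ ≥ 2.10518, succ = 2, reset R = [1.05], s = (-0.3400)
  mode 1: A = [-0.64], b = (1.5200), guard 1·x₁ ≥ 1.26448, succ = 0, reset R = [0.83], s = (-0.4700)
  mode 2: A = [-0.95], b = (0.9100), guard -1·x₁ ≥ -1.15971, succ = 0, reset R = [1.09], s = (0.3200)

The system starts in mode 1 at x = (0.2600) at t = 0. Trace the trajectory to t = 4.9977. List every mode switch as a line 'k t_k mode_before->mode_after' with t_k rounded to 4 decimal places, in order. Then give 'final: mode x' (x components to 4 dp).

1 1.0066 1->0
2 2.3315 0->2
3 3.9198 2->0
4 4.3883 0->2
final: 2 1.4694

Mode 1: guard c·x = 1.2645 hit at Δt = 1.0066 (t = 1.0066), x⁻ = (1.2645) → reset → x⁺ = (0.5795), jump to mode 0
Mode 0: guard c·x = 2.1052 hit at Δt = 1.3249 (t = 2.3315), x⁻ = (2.1052) → reset → x⁺ = (1.8704), jump to mode 2
Mode 2: guard c·x = -1.1597 hit at Δt = 1.5883 (t = 3.9198), x⁻ = (1.1597) → reset → x⁺ = (1.5841), jump to mode 0
Mode 0: guard c·x = 2.1052 hit at Δt = 0.4685 (t = 4.3883), x⁻ = (2.1052) → reset → x⁺ = (1.8704), jump to mode 2
Mode 2: flow for 0.6094 to horizon, guard not reached → x = (1.4694)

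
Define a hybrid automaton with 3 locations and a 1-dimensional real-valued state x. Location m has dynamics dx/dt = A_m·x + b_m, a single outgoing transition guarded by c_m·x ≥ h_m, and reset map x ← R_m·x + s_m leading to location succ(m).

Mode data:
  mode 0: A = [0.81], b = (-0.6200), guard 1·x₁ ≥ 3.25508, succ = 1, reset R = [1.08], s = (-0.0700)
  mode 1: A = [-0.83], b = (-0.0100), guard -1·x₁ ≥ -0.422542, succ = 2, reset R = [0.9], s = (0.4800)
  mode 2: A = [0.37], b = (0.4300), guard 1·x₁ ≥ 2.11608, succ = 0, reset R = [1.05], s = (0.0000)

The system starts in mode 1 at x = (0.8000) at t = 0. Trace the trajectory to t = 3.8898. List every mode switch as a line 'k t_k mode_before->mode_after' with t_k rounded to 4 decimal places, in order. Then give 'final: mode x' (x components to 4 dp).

Mode 1: guard c·x = -0.4225 hit at Δt = 0.7532 (t = 0.7532), x⁻ = (0.4225) → reset → x⁺ = (0.8603), jump to mode 2
Mode 2: guard c·x = 2.1161 hit at Δt = 1.3054 (t = 2.0586), x⁻ = (2.1161) → reset → x⁺ = (2.2219), jump to mode 0
Mode 0: guard c·x = 3.2551 hit at Δt = 0.6619 (t = 2.7205), x⁻ = (3.2551) → reset → x⁺ = (3.4455), jump to mode 1
Mode 1: flow for 1.1693 to horizon, guard not reached → x = (1.2980)

1 0.7532 1->2
2 2.0586 2->0
3 2.7205 0->1
final: 1 1.2980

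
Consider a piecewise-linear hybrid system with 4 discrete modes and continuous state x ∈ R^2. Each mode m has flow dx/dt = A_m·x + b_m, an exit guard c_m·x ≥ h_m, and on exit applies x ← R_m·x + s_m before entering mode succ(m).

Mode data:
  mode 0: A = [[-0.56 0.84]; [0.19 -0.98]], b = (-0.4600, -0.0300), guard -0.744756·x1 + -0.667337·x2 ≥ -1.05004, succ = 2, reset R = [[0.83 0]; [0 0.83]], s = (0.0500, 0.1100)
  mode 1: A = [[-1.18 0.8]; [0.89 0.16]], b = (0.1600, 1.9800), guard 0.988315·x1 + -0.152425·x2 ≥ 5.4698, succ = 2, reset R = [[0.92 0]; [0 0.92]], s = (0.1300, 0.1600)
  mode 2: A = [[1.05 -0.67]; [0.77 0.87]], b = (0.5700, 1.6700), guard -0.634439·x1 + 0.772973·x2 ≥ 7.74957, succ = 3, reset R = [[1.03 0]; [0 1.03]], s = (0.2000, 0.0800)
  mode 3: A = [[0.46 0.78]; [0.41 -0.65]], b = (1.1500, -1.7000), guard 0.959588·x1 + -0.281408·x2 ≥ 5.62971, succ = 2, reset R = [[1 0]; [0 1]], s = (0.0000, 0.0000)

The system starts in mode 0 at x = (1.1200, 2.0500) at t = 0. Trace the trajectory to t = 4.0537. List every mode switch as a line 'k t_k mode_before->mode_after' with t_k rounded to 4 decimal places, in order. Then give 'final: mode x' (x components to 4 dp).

Mode 0: guard c·x = -1.0500 hit at Δt = 1.5865 (t = 1.5865), x⁻ = (0.8928, 0.5771) → reset → x⁺ = (0.7911, 0.5890), jump to mode 2
Mode 2: guard c·x = 7.7496 hit at Δt = 1.4724 (t = 3.0589), x⁻ = (-1.3867, 8.8875) → reset → x⁺ = (-1.2283, 9.2341), jump to mode 3
Mode 3: flow for 0.9948 to horizon, guard not reached → x = (5.9186, 4.4207)

1 1.5865 0->2
2 3.0589 2->3
final: 3 5.9186 4.4207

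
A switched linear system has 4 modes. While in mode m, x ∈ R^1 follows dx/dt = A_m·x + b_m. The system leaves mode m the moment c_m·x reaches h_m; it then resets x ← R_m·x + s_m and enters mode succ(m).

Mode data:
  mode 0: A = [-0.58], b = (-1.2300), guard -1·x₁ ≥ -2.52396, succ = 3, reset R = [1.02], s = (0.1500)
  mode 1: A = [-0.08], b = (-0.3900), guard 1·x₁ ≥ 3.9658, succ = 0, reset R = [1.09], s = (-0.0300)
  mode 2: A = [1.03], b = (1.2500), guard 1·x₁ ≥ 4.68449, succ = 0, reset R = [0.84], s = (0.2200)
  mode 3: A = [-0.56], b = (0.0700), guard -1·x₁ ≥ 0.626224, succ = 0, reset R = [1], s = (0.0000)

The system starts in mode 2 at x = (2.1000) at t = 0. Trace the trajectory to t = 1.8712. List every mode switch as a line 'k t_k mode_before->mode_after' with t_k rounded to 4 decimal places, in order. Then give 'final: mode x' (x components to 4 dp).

1 0.5598 2->0
2 1.0787 0->3
final: 3 1.7928

Mode 2: guard c·x = 4.6845 hit at Δt = 0.5598 (t = 0.5598), x⁻ = (4.6845) → reset → x⁺ = (4.1550), jump to mode 0
Mode 0: guard c·x = -2.5240 hit at Δt = 0.5189 (t = 1.0787), x⁻ = (2.5240) → reset → x⁺ = (2.7244), jump to mode 3
Mode 3: flow for 0.7925 to horizon, guard not reached → x = (1.7928)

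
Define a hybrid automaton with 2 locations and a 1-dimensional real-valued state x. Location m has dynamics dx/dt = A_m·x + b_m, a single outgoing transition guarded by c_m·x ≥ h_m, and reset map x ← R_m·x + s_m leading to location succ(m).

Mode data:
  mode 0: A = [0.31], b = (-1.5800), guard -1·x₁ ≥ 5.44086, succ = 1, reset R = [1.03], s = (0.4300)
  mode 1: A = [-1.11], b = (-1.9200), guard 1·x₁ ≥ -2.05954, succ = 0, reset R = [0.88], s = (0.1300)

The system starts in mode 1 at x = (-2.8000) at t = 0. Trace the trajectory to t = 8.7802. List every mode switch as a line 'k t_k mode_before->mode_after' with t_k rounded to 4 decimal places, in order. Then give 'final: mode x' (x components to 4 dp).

1 1.0605 1->0
2 2.4834 0->1
3 4.5969 1->0
4 6.0198 0->1
5 8.1333 1->0
final: 0 -3.1879

Mode 1: guard c·x = -2.0595 hit at Δt = 1.0605 (t = 1.0605), x⁻ = (-2.0595) → reset → x⁺ = (-1.6824), jump to mode 0
Mode 0: guard c·x = 5.4409 hit at Δt = 1.4229 (t = 2.4834), x⁻ = (-5.4409) → reset → x⁺ = (-5.1741), jump to mode 1
Mode 1: guard c·x = -2.0595 hit at Δt = 2.1135 (t = 4.5969), x⁻ = (-2.0595) → reset → x⁺ = (-1.6824), jump to mode 0
Mode 0: guard c·x = 5.4409 hit at Δt = 1.4229 (t = 6.0198), x⁻ = (-5.4409) → reset → x⁺ = (-5.1741), jump to mode 1
Mode 1: guard c·x = -2.0595 hit at Δt = 2.1135 (t = 8.1333), x⁻ = (-2.0595) → reset → x⁺ = (-1.6824), jump to mode 0
Mode 0: flow for 0.6469 to horizon, guard not reached → x = (-3.1879)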